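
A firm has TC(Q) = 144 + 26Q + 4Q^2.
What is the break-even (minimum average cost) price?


AC(Q) = 144/Q + 26 + 4Q
To minimize: dAC/dQ = -144/Q^2 + 4 = 0
Q^2 = 144/4 = 36
Q* = 6
Min AC = 144/6 + 26 + 4*6
Min AC = 24 + 26 + 24 = 74

74


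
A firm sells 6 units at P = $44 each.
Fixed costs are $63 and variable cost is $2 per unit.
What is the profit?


Total Revenue = P * Q = 44 * 6 = $264
Total Cost = FC + VC*Q = 63 + 2*6 = $75
Profit = TR - TC = 264 - 75 = $189

$189


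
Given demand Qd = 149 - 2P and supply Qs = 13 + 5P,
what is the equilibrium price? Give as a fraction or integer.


At equilibrium, Qd = Qs.
149 - 2P = 13 + 5P
149 - 13 = 2P + 5P
136 = 7P
P* = 136/7 = 136/7

136/7


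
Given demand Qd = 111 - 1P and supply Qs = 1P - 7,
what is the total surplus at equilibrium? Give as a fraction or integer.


Find equilibrium: 111 - 1P = 1P - 7
111 + 7 = 2P
P* = 118/2 = 59
Q* = 1*59 - 7 = 52
Inverse demand: P = 111 - Q/1, so P_max = 111
Inverse supply: P = 7 + Q/1, so P_min = 7
CS = (1/2) * 52 * (111 - 59) = 1352
PS = (1/2) * 52 * (59 - 7) = 1352
TS = CS + PS = 1352 + 1352 = 2704

2704


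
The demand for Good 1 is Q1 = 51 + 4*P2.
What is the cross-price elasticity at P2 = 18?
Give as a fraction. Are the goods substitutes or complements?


dQ1/dP2 = 4
At P2 = 18: Q1 = 51 + 4*18 = 123
Exy = (dQ1/dP2)(P2/Q1) = 4 * 18 / 123 = 24/41
Since Exy > 0, the goods are substitutes.

24/41 (substitutes)


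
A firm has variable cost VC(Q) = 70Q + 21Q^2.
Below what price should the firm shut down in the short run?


AVC(Q) = VC(Q)/Q = 70 + 21Q
AVC is increasing in Q, so minimum AVC is at Q -> 0+.
Min AVC = 70
The firm should shut down if P < 70.

70


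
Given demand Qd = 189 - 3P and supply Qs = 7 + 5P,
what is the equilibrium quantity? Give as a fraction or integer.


First find equilibrium price:
189 - 3P = 7 + 5P
P* = 182/8 = 91/4
Then substitute into demand:
Q* = 189 - 3 * 91/4 = 483/4

483/4


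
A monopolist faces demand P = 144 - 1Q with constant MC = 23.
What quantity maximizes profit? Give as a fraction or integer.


TR = P*Q = (144 - 1Q)Q = 144Q - 1Q^2
MR = dTR/dQ = 144 - 2Q
Set MR = MC:
144 - 2Q = 23
121 = 2Q
Q* = 121/2 = 121/2

121/2


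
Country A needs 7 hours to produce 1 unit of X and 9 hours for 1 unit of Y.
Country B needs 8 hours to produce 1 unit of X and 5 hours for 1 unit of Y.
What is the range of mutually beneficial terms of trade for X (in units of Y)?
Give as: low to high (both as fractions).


Opportunity cost of X for Country A = hours_X / hours_Y = 7/9 = 7/9 units of Y
Opportunity cost of X for Country B = hours_X / hours_Y = 8/5 = 8/5 units of Y
Terms of trade must be between the two opportunity costs.
Range: 7/9 to 8/5

7/9 to 8/5


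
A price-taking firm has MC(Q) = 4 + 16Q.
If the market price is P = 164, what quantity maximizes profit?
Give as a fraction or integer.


In perfect competition, profit is maximized where P = MC.
164 = 4 + 16Q
160 = 16Q
Q* = 160/16 = 10

10


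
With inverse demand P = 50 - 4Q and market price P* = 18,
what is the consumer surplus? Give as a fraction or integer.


Maximum willingness to pay (at Q=0): P_max = 50
Quantity demanded at P* = 18:
Q* = (50 - 18)/4 = 8
CS = (1/2) * Q* * (P_max - P*)
CS = (1/2) * 8 * (50 - 18)
CS = (1/2) * 8 * 32 = 128

128


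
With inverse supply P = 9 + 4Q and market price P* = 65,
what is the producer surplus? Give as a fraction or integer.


Minimum supply price (at Q=0): P_min = 9
Quantity supplied at P* = 65:
Q* = (65 - 9)/4 = 14
PS = (1/2) * Q* * (P* - P_min)
PS = (1/2) * 14 * (65 - 9)
PS = (1/2) * 14 * 56 = 392

392


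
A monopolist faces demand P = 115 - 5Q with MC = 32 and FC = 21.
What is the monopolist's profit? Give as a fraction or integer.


MR = MC: 115 - 10Q = 32
Q* = 83/10
P* = 115 - 5*83/10 = 147/2
Profit = (P* - MC)*Q* - FC
= (147/2 - 32)*83/10 - 21
= 83/2*83/10 - 21
= 6889/20 - 21 = 6469/20

6469/20


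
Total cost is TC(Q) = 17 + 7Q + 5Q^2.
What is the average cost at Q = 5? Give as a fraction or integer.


TC(5) = 17 + 7*5 + 5*5^2
TC(5) = 17 + 35 + 125 = 177
AC = TC/Q = 177/5 = 177/5

177/5


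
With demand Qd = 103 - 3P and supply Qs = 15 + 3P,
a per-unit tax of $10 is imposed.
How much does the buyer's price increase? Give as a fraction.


With a per-unit tax, the buyer's price increase depends on relative slopes.
Supply slope: d = 3, Demand slope: b = 3
Buyer's price increase = d * tax / (b + d)
= 3 * 10 / (3 + 3)
= 30 / 6 = 5

5


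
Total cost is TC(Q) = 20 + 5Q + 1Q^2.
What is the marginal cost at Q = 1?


MC = dTC/dQ = 5 + 2*1*Q
At Q = 1:
MC = 5 + 2*1
MC = 5 + 2 = 7

7


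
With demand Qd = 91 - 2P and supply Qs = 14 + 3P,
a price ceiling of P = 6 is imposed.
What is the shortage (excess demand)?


At P = 6:
Qd = 91 - 2*6 = 79
Qs = 14 + 3*6 = 32
Shortage = Qd - Qs = 79 - 32 = 47

47


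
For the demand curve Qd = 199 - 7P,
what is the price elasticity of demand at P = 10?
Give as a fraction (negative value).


dQ/dP = -7
At P = 10: Q = 199 - 7*10 = 129
E = (dQ/dP)(P/Q) = (-7)(10/129) = -70/129

-70/129


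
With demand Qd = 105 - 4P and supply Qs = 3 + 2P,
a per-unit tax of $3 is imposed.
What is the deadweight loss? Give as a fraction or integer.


Pre-tax equilibrium quantity: Q* = 37
Post-tax equilibrium quantity: Q_tax = 33
Reduction in quantity: Q* - Q_tax = 4
DWL = (1/2) * tax * (Q* - Q_tax)
DWL = (1/2) * 3 * 4 = 6

6


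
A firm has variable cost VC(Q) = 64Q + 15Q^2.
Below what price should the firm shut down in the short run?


AVC(Q) = VC(Q)/Q = 64 + 15Q
AVC is increasing in Q, so minimum AVC is at Q -> 0+.
Min AVC = 64
The firm should shut down if P < 64.

64


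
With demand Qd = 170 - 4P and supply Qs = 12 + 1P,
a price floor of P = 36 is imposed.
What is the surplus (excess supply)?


At P = 36:
Qd = 170 - 4*36 = 26
Qs = 12 + 1*36 = 48
Surplus = Qs - Qd = 48 - 26 = 22

22


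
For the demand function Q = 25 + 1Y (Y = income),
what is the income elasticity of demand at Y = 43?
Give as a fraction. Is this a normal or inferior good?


dQ/dY = 1
At Y = 43: Q = 25 + 1*43 = 68
Ey = (dQ/dY)(Y/Q) = 1 * 43 / 68 = 43/68
Since Ey > 0, this is a normal good.

43/68 (normal good)


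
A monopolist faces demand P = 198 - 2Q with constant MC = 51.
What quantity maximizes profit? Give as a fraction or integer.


TR = P*Q = (198 - 2Q)Q = 198Q - 2Q^2
MR = dTR/dQ = 198 - 4Q
Set MR = MC:
198 - 4Q = 51
147 = 4Q
Q* = 147/4 = 147/4

147/4


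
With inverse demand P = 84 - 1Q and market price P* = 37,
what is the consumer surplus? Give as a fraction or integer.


Maximum willingness to pay (at Q=0): P_max = 84
Quantity demanded at P* = 37:
Q* = (84 - 37)/1 = 47
CS = (1/2) * Q* * (P_max - P*)
CS = (1/2) * 47 * (84 - 37)
CS = (1/2) * 47 * 47 = 2209/2

2209/2


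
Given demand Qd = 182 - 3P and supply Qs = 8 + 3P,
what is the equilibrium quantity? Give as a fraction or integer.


First find equilibrium price:
182 - 3P = 8 + 3P
P* = 174/6 = 29
Then substitute into demand:
Q* = 182 - 3 * 29 = 95

95


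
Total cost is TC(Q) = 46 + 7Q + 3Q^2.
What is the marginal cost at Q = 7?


MC = dTC/dQ = 7 + 2*3*Q
At Q = 7:
MC = 7 + 6*7
MC = 7 + 42 = 49

49


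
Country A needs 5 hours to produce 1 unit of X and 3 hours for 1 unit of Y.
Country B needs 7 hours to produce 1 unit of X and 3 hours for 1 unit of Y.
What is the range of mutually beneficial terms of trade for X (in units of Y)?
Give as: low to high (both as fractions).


Opportunity cost of X for Country A = hours_X / hours_Y = 5/3 = 5/3 units of Y
Opportunity cost of X for Country B = hours_X / hours_Y = 7/3 = 7/3 units of Y
Terms of trade must be between the two opportunity costs.
Range: 5/3 to 7/3

5/3 to 7/3


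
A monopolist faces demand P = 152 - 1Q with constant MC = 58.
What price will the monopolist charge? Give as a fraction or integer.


MR = 152 - 2Q
Set MR = MC: 152 - 2Q = 58
Q* = 47
Substitute into demand:
P* = 152 - 1*47 = 105

105


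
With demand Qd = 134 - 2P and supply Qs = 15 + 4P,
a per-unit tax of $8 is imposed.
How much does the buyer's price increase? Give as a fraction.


With a per-unit tax, the buyer's price increase depends on relative slopes.
Supply slope: d = 4, Demand slope: b = 2
Buyer's price increase = d * tax / (b + d)
= 4 * 8 / (2 + 4)
= 32 / 6 = 16/3

16/3


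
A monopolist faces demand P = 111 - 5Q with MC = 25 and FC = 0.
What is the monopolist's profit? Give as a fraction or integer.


MR = MC: 111 - 10Q = 25
Q* = 43/5
P* = 111 - 5*43/5 = 68
Profit = (P* - MC)*Q* - FC
= (68 - 25)*43/5 - 0
= 43*43/5 - 0
= 1849/5 - 0 = 1849/5

1849/5


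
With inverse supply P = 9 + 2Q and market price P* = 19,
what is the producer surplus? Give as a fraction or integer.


Minimum supply price (at Q=0): P_min = 9
Quantity supplied at P* = 19:
Q* = (19 - 9)/2 = 5
PS = (1/2) * Q* * (P* - P_min)
PS = (1/2) * 5 * (19 - 9)
PS = (1/2) * 5 * 10 = 25

25


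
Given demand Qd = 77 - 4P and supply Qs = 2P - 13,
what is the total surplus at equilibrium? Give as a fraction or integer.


Find equilibrium: 77 - 4P = 2P - 13
77 + 13 = 6P
P* = 90/6 = 15
Q* = 2*15 - 13 = 17
Inverse demand: P = 77/4 - Q/4, so P_max = 77/4
Inverse supply: P = 13/2 + Q/2, so P_min = 13/2
CS = (1/2) * 17 * (77/4 - 15) = 289/8
PS = (1/2) * 17 * (15 - 13/2) = 289/4
TS = CS + PS = 289/8 + 289/4 = 867/8

867/8


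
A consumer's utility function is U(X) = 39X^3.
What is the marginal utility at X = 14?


MU = dU/dX = 39*3*X^(3-1)
MU = 117*X^2
At X = 14:
MU = 117 * 14^2
MU = 117 * 196 = 22932

22932


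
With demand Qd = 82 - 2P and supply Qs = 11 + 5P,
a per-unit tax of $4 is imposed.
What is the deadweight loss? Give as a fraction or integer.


Pre-tax equilibrium quantity: Q* = 432/7
Post-tax equilibrium quantity: Q_tax = 56
Reduction in quantity: Q* - Q_tax = 40/7
DWL = (1/2) * tax * (Q* - Q_tax)
DWL = (1/2) * 4 * 40/7 = 80/7

80/7


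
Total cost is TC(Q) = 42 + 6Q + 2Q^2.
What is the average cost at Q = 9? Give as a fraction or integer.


TC(9) = 42 + 6*9 + 2*9^2
TC(9) = 42 + 54 + 162 = 258
AC = TC/Q = 258/9 = 86/3

86/3


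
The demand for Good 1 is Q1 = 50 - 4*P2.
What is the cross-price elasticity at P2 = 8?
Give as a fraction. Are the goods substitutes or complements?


dQ1/dP2 = -4
At P2 = 8: Q1 = 50 - 4*8 = 18
Exy = (dQ1/dP2)(P2/Q1) = -4 * 8 / 18 = -16/9
Since Exy < 0, the goods are complements.

-16/9 (complements)


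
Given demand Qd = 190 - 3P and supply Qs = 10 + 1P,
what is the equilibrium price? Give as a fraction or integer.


At equilibrium, Qd = Qs.
190 - 3P = 10 + 1P
190 - 10 = 3P + 1P
180 = 4P
P* = 180/4 = 45

45


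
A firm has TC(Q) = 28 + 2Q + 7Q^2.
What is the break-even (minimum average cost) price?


AC(Q) = 28/Q + 2 + 7Q
To minimize: dAC/dQ = -28/Q^2 + 7 = 0
Q^2 = 28/7 = 4
Q* = 2
Min AC = 28/2 + 2 + 7*2
Min AC = 14 + 2 + 14 = 30

30


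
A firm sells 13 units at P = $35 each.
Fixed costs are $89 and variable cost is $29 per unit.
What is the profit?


Total Revenue = P * Q = 35 * 13 = $455
Total Cost = FC + VC*Q = 89 + 29*13 = $466
Profit = TR - TC = 455 - 466 = $-11

$-11


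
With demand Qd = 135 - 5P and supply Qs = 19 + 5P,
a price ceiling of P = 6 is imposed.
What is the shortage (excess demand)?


At P = 6:
Qd = 135 - 5*6 = 105
Qs = 19 + 5*6 = 49
Shortage = Qd - Qs = 105 - 49 = 56

56


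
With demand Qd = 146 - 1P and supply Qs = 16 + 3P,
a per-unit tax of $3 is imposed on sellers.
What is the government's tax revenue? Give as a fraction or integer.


With tax on sellers, new supply: Qs' = 16 + 3(P - 3)
= 7 + 3P
New equilibrium quantity:
Q_new = 445/4
Tax revenue = tax * Q_new = 3 * 445/4 = 1335/4

1335/4


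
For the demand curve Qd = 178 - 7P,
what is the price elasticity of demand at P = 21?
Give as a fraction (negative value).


dQ/dP = -7
At P = 21: Q = 178 - 7*21 = 31
E = (dQ/dP)(P/Q) = (-7)(21/31) = -147/31

-147/31


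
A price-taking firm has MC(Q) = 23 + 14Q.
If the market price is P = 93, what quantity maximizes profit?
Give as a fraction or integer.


In perfect competition, profit is maximized where P = MC.
93 = 23 + 14Q
70 = 14Q
Q* = 70/14 = 5

5


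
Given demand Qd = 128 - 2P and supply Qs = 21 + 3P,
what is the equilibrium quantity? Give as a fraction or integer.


First find equilibrium price:
128 - 2P = 21 + 3P
P* = 107/5 = 107/5
Then substitute into demand:
Q* = 128 - 2 * 107/5 = 426/5

426/5


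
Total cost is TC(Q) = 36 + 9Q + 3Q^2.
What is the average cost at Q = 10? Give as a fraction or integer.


TC(10) = 36 + 9*10 + 3*10^2
TC(10) = 36 + 90 + 300 = 426
AC = TC/Q = 426/10 = 213/5

213/5


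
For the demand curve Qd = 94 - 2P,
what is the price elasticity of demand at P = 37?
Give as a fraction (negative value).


dQ/dP = -2
At P = 37: Q = 94 - 2*37 = 20
E = (dQ/dP)(P/Q) = (-2)(37/20) = -37/10

-37/10


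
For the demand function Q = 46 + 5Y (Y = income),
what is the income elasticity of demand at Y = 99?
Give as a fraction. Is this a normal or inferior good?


dQ/dY = 5
At Y = 99: Q = 46 + 5*99 = 541
Ey = (dQ/dY)(Y/Q) = 5 * 99 / 541 = 495/541
Since Ey > 0, this is a normal good.

495/541 (normal good)


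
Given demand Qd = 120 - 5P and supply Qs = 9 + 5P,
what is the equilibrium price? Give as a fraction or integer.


At equilibrium, Qd = Qs.
120 - 5P = 9 + 5P
120 - 9 = 5P + 5P
111 = 10P
P* = 111/10 = 111/10

111/10


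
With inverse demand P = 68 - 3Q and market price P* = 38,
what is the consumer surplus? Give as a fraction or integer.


Maximum willingness to pay (at Q=0): P_max = 68
Quantity demanded at P* = 38:
Q* = (68 - 38)/3 = 10
CS = (1/2) * Q* * (P_max - P*)
CS = (1/2) * 10 * (68 - 38)
CS = (1/2) * 10 * 30 = 150

150


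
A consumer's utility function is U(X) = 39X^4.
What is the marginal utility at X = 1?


MU = dU/dX = 39*4*X^(4-1)
MU = 156*X^3
At X = 1:
MU = 156 * 1^3
MU = 156 * 1 = 156

156


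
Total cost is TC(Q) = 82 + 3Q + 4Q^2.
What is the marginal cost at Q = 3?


MC = dTC/dQ = 3 + 2*4*Q
At Q = 3:
MC = 3 + 8*3
MC = 3 + 24 = 27

27


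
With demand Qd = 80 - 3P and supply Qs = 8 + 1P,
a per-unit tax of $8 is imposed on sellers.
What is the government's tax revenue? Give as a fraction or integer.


With tax on sellers, new supply: Qs' = 8 + 1(P - 8)
= 0 + 1P
New equilibrium quantity:
Q_new = 20
Tax revenue = tax * Q_new = 8 * 20 = 160

160


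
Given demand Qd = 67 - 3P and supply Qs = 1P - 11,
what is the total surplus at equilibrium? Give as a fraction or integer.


Find equilibrium: 67 - 3P = 1P - 11
67 + 11 = 4P
P* = 78/4 = 39/2
Q* = 1*39/2 - 11 = 17/2
Inverse demand: P = 67/3 - Q/3, so P_max = 67/3
Inverse supply: P = 11 + Q/1, so P_min = 11
CS = (1/2) * 17/2 * (67/3 - 39/2) = 289/24
PS = (1/2) * 17/2 * (39/2 - 11) = 289/8
TS = CS + PS = 289/24 + 289/8 = 289/6

289/6


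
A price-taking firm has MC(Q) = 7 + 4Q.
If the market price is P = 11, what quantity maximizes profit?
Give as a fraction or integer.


In perfect competition, profit is maximized where P = MC.
11 = 7 + 4Q
4 = 4Q
Q* = 4/4 = 1

1


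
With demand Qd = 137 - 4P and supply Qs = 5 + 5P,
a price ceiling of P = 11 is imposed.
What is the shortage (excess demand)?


At P = 11:
Qd = 137 - 4*11 = 93
Qs = 5 + 5*11 = 60
Shortage = Qd - Qs = 93 - 60 = 33

33


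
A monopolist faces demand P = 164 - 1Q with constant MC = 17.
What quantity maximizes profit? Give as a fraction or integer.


TR = P*Q = (164 - 1Q)Q = 164Q - 1Q^2
MR = dTR/dQ = 164 - 2Q
Set MR = MC:
164 - 2Q = 17
147 = 2Q
Q* = 147/2 = 147/2

147/2


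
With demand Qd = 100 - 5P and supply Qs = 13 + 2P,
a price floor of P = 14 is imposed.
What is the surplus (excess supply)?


At P = 14:
Qd = 100 - 5*14 = 30
Qs = 13 + 2*14 = 41
Surplus = Qs - Qd = 41 - 30 = 11

11


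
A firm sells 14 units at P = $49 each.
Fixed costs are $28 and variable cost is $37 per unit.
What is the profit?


Total Revenue = P * Q = 49 * 14 = $686
Total Cost = FC + VC*Q = 28 + 37*14 = $546
Profit = TR - TC = 686 - 546 = $140

$140


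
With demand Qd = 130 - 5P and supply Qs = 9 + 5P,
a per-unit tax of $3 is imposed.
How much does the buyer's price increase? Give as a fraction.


With a per-unit tax, the buyer's price increase depends on relative slopes.
Supply slope: d = 5, Demand slope: b = 5
Buyer's price increase = d * tax / (b + d)
= 5 * 3 / (5 + 5)
= 15 / 10 = 3/2

3/2


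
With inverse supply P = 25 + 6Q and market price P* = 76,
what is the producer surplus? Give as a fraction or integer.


Minimum supply price (at Q=0): P_min = 25
Quantity supplied at P* = 76:
Q* = (76 - 25)/6 = 17/2
PS = (1/2) * Q* * (P* - P_min)
PS = (1/2) * 17/2 * (76 - 25)
PS = (1/2) * 17/2 * 51 = 867/4

867/4


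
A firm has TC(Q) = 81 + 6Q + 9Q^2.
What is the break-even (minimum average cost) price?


AC(Q) = 81/Q + 6 + 9Q
To minimize: dAC/dQ = -81/Q^2 + 9 = 0
Q^2 = 81/9 = 9
Q* = 3
Min AC = 81/3 + 6 + 9*3
Min AC = 27 + 6 + 27 = 60

60


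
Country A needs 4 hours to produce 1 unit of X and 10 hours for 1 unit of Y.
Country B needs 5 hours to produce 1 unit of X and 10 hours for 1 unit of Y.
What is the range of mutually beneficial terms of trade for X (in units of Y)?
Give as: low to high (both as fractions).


Opportunity cost of X for Country A = hours_X / hours_Y = 4/10 = 2/5 units of Y
Opportunity cost of X for Country B = hours_X / hours_Y = 5/10 = 1/2 units of Y
Terms of trade must be between the two opportunity costs.
Range: 2/5 to 1/2

2/5 to 1/2


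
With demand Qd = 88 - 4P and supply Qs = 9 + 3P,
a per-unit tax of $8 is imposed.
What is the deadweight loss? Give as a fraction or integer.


Pre-tax equilibrium quantity: Q* = 300/7
Post-tax equilibrium quantity: Q_tax = 204/7
Reduction in quantity: Q* - Q_tax = 96/7
DWL = (1/2) * tax * (Q* - Q_tax)
DWL = (1/2) * 8 * 96/7 = 384/7

384/7


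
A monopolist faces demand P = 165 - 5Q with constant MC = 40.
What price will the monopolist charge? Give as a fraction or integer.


MR = 165 - 10Q
Set MR = MC: 165 - 10Q = 40
Q* = 25/2
Substitute into demand:
P* = 165 - 5*25/2 = 205/2

205/2


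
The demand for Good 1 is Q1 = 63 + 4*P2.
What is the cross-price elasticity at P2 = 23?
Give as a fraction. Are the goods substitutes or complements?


dQ1/dP2 = 4
At P2 = 23: Q1 = 63 + 4*23 = 155
Exy = (dQ1/dP2)(P2/Q1) = 4 * 23 / 155 = 92/155
Since Exy > 0, the goods are substitutes.

92/155 (substitutes)


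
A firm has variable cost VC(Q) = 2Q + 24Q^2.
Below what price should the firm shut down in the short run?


AVC(Q) = VC(Q)/Q = 2 + 24Q
AVC is increasing in Q, so minimum AVC is at Q -> 0+.
Min AVC = 2
The firm should shut down if P < 2.

2


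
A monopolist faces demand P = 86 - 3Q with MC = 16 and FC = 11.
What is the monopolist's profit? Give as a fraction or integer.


MR = MC: 86 - 6Q = 16
Q* = 35/3
P* = 86 - 3*35/3 = 51
Profit = (P* - MC)*Q* - FC
= (51 - 16)*35/3 - 11
= 35*35/3 - 11
= 1225/3 - 11 = 1192/3

1192/3


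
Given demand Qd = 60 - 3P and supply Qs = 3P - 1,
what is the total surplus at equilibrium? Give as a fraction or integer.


Find equilibrium: 60 - 3P = 3P - 1
60 + 1 = 6P
P* = 61/6 = 61/6
Q* = 3*61/6 - 1 = 59/2
Inverse demand: P = 20 - Q/3, so P_max = 20
Inverse supply: P = 1/3 + Q/3, so P_min = 1/3
CS = (1/2) * 59/2 * (20 - 61/6) = 3481/24
PS = (1/2) * 59/2 * (61/6 - 1/3) = 3481/24
TS = CS + PS = 3481/24 + 3481/24 = 3481/12

3481/12


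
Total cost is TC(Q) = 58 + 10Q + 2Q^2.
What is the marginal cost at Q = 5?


MC = dTC/dQ = 10 + 2*2*Q
At Q = 5:
MC = 10 + 4*5
MC = 10 + 20 = 30

30


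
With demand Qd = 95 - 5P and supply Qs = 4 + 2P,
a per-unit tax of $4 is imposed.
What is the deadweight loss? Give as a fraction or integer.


Pre-tax equilibrium quantity: Q* = 30
Post-tax equilibrium quantity: Q_tax = 170/7
Reduction in quantity: Q* - Q_tax = 40/7
DWL = (1/2) * tax * (Q* - Q_tax)
DWL = (1/2) * 4 * 40/7 = 80/7

80/7


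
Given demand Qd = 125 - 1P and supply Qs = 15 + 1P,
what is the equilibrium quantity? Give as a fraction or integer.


First find equilibrium price:
125 - 1P = 15 + 1P
P* = 110/2 = 55
Then substitute into demand:
Q* = 125 - 1 * 55 = 70

70


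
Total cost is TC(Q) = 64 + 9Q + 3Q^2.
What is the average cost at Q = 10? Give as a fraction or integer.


TC(10) = 64 + 9*10 + 3*10^2
TC(10) = 64 + 90 + 300 = 454
AC = TC/Q = 454/10 = 227/5

227/5


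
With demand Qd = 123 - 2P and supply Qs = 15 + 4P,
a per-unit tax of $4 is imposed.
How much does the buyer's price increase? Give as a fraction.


With a per-unit tax, the buyer's price increase depends on relative slopes.
Supply slope: d = 4, Demand slope: b = 2
Buyer's price increase = d * tax / (b + d)
= 4 * 4 / (2 + 4)
= 16 / 6 = 8/3

8/3


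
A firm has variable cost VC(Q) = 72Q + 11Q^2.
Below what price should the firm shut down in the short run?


AVC(Q) = VC(Q)/Q = 72 + 11Q
AVC is increasing in Q, so minimum AVC is at Q -> 0+.
Min AVC = 72
The firm should shut down if P < 72.

72


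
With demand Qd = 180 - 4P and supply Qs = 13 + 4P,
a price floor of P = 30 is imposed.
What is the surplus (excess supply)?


At P = 30:
Qd = 180 - 4*30 = 60
Qs = 13 + 4*30 = 133
Surplus = Qs - Qd = 133 - 60 = 73

73


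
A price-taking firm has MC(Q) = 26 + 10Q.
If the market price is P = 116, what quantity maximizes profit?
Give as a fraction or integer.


In perfect competition, profit is maximized where P = MC.
116 = 26 + 10Q
90 = 10Q
Q* = 90/10 = 9

9


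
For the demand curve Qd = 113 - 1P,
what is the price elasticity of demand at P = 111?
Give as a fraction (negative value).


dQ/dP = -1
At P = 111: Q = 113 - 1*111 = 2
E = (dQ/dP)(P/Q) = (-1)(111/2) = -111/2

-111/2


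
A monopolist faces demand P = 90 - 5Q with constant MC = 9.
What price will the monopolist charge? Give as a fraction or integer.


MR = 90 - 10Q
Set MR = MC: 90 - 10Q = 9
Q* = 81/10
Substitute into demand:
P* = 90 - 5*81/10 = 99/2

99/2


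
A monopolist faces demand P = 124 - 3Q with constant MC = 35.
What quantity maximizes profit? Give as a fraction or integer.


TR = P*Q = (124 - 3Q)Q = 124Q - 3Q^2
MR = dTR/dQ = 124 - 6Q
Set MR = MC:
124 - 6Q = 35
89 = 6Q
Q* = 89/6 = 89/6

89/6


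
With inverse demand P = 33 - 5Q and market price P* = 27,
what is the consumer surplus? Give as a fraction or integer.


Maximum willingness to pay (at Q=0): P_max = 33
Quantity demanded at P* = 27:
Q* = (33 - 27)/5 = 6/5
CS = (1/2) * Q* * (P_max - P*)
CS = (1/2) * 6/5 * (33 - 27)
CS = (1/2) * 6/5 * 6 = 18/5

18/5


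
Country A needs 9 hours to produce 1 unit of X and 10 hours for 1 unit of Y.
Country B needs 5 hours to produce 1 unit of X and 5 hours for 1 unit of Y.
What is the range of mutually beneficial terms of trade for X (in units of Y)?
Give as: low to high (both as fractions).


Opportunity cost of X for Country A = hours_X / hours_Y = 9/10 = 9/10 units of Y
Opportunity cost of X for Country B = hours_X / hours_Y = 5/5 = 1 units of Y
Terms of trade must be between the two opportunity costs.
Range: 9/10 to 1

9/10 to 1


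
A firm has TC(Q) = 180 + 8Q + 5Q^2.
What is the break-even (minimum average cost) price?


AC(Q) = 180/Q + 8 + 5Q
To minimize: dAC/dQ = -180/Q^2 + 5 = 0
Q^2 = 180/5 = 36
Q* = 6
Min AC = 180/6 + 8 + 5*6
Min AC = 30 + 8 + 30 = 68

68


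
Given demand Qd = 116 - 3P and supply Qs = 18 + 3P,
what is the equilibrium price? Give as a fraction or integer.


At equilibrium, Qd = Qs.
116 - 3P = 18 + 3P
116 - 18 = 3P + 3P
98 = 6P
P* = 98/6 = 49/3

49/3


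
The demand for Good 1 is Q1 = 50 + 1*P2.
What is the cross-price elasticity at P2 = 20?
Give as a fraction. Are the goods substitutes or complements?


dQ1/dP2 = 1
At P2 = 20: Q1 = 50 + 1*20 = 70
Exy = (dQ1/dP2)(P2/Q1) = 1 * 20 / 70 = 2/7
Since Exy > 0, the goods are substitutes.

2/7 (substitutes)


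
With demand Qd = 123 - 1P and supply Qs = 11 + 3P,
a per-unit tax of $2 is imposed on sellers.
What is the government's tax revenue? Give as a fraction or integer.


With tax on sellers, new supply: Qs' = 11 + 3(P - 2)
= 5 + 3P
New equilibrium quantity:
Q_new = 187/2
Tax revenue = tax * Q_new = 2 * 187/2 = 187

187


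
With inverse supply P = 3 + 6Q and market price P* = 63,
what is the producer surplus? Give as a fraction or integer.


Minimum supply price (at Q=0): P_min = 3
Quantity supplied at P* = 63:
Q* = (63 - 3)/6 = 10
PS = (1/2) * Q* * (P* - P_min)
PS = (1/2) * 10 * (63 - 3)
PS = (1/2) * 10 * 60 = 300

300


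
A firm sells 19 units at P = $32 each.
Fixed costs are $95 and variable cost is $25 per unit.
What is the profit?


Total Revenue = P * Q = 32 * 19 = $608
Total Cost = FC + VC*Q = 95 + 25*19 = $570
Profit = TR - TC = 608 - 570 = $38

$38


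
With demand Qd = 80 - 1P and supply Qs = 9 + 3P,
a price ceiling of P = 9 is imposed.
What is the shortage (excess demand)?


At P = 9:
Qd = 80 - 1*9 = 71
Qs = 9 + 3*9 = 36
Shortage = Qd - Qs = 71 - 36 = 35

35


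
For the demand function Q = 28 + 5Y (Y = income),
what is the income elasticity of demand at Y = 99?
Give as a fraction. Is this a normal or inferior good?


dQ/dY = 5
At Y = 99: Q = 28 + 5*99 = 523
Ey = (dQ/dY)(Y/Q) = 5 * 99 / 523 = 495/523
Since Ey > 0, this is a normal good.

495/523 (normal good)


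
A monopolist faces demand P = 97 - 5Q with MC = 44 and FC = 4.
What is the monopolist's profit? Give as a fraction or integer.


MR = MC: 97 - 10Q = 44
Q* = 53/10
P* = 97 - 5*53/10 = 141/2
Profit = (P* - MC)*Q* - FC
= (141/2 - 44)*53/10 - 4
= 53/2*53/10 - 4
= 2809/20 - 4 = 2729/20

2729/20


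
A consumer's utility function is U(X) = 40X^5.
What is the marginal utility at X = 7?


MU = dU/dX = 40*5*X^(5-1)
MU = 200*X^4
At X = 7:
MU = 200 * 7^4
MU = 200 * 2401 = 480200

480200


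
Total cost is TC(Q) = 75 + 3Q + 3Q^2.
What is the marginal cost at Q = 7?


MC = dTC/dQ = 3 + 2*3*Q
At Q = 7:
MC = 3 + 6*7
MC = 3 + 42 = 45

45


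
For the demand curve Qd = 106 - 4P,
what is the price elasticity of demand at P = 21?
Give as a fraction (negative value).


dQ/dP = -4
At P = 21: Q = 106 - 4*21 = 22
E = (dQ/dP)(P/Q) = (-4)(21/22) = -42/11

-42/11


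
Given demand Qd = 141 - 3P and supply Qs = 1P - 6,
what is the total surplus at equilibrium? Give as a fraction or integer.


Find equilibrium: 141 - 3P = 1P - 6
141 + 6 = 4P
P* = 147/4 = 147/4
Q* = 1*147/4 - 6 = 123/4
Inverse demand: P = 47 - Q/3, so P_max = 47
Inverse supply: P = 6 + Q/1, so P_min = 6
CS = (1/2) * 123/4 * (47 - 147/4) = 5043/32
PS = (1/2) * 123/4 * (147/4 - 6) = 15129/32
TS = CS + PS = 5043/32 + 15129/32 = 5043/8

5043/8


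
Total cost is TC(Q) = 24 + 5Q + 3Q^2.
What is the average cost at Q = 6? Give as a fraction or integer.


TC(6) = 24 + 5*6 + 3*6^2
TC(6) = 24 + 30 + 108 = 162
AC = TC/Q = 162/6 = 27

27


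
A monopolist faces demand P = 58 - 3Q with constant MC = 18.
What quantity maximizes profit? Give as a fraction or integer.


TR = P*Q = (58 - 3Q)Q = 58Q - 3Q^2
MR = dTR/dQ = 58 - 6Q
Set MR = MC:
58 - 6Q = 18
40 = 6Q
Q* = 40/6 = 20/3

20/3


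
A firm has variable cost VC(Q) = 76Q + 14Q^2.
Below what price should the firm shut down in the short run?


AVC(Q) = VC(Q)/Q = 76 + 14Q
AVC is increasing in Q, so minimum AVC is at Q -> 0+.
Min AVC = 76
The firm should shut down if P < 76.

76


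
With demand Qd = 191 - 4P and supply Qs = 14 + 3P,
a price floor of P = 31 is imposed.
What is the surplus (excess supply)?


At P = 31:
Qd = 191 - 4*31 = 67
Qs = 14 + 3*31 = 107
Surplus = Qs - Qd = 107 - 67 = 40

40


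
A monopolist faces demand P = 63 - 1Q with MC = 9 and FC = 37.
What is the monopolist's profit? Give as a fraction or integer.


MR = MC: 63 - 2Q = 9
Q* = 27
P* = 63 - 1*27 = 36
Profit = (P* - MC)*Q* - FC
= (36 - 9)*27 - 37
= 27*27 - 37
= 729 - 37 = 692

692


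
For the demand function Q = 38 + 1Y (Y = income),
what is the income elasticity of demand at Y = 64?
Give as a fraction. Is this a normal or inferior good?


dQ/dY = 1
At Y = 64: Q = 38 + 1*64 = 102
Ey = (dQ/dY)(Y/Q) = 1 * 64 / 102 = 32/51
Since Ey > 0, this is a normal good.

32/51 (normal good)


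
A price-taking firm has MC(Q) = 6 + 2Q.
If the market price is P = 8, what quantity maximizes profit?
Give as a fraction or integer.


In perfect competition, profit is maximized where P = MC.
8 = 6 + 2Q
2 = 2Q
Q* = 2/2 = 1

1


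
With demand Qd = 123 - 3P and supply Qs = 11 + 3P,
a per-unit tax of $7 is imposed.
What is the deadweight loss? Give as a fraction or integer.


Pre-tax equilibrium quantity: Q* = 67
Post-tax equilibrium quantity: Q_tax = 113/2
Reduction in quantity: Q* - Q_tax = 21/2
DWL = (1/2) * tax * (Q* - Q_tax)
DWL = (1/2) * 7 * 21/2 = 147/4

147/4


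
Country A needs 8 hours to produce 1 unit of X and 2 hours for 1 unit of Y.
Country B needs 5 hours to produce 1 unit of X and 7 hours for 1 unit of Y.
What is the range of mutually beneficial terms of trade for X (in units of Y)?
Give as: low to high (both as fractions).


Opportunity cost of X for Country A = hours_X / hours_Y = 8/2 = 4 units of Y
Opportunity cost of X for Country B = hours_X / hours_Y = 5/7 = 5/7 units of Y
Terms of trade must be between the two opportunity costs.
Range: 5/7 to 4

5/7 to 4


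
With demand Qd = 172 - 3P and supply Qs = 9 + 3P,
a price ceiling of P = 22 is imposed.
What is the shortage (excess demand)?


At P = 22:
Qd = 172 - 3*22 = 106
Qs = 9 + 3*22 = 75
Shortage = Qd - Qs = 106 - 75 = 31

31


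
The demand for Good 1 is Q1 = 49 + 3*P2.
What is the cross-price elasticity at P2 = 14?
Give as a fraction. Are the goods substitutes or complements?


dQ1/dP2 = 3
At P2 = 14: Q1 = 49 + 3*14 = 91
Exy = (dQ1/dP2)(P2/Q1) = 3 * 14 / 91 = 6/13
Since Exy > 0, the goods are substitutes.

6/13 (substitutes)


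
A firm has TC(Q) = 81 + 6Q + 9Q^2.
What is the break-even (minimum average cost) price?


AC(Q) = 81/Q + 6 + 9Q
To minimize: dAC/dQ = -81/Q^2 + 9 = 0
Q^2 = 81/9 = 9
Q* = 3
Min AC = 81/3 + 6 + 9*3
Min AC = 27 + 6 + 27 = 60

60


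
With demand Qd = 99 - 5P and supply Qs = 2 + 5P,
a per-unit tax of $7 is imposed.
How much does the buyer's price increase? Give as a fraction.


With a per-unit tax, the buyer's price increase depends on relative slopes.
Supply slope: d = 5, Demand slope: b = 5
Buyer's price increase = d * tax / (b + d)
= 5 * 7 / (5 + 5)
= 35 / 10 = 7/2

7/2


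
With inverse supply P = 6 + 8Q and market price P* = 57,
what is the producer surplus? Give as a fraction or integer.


Minimum supply price (at Q=0): P_min = 6
Quantity supplied at P* = 57:
Q* = (57 - 6)/8 = 51/8
PS = (1/2) * Q* * (P* - P_min)
PS = (1/2) * 51/8 * (57 - 6)
PS = (1/2) * 51/8 * 51 = 2601/16

2601/16


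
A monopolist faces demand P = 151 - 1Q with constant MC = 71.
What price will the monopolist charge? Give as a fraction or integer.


MR = 151 - 2Q
Set MR = MC: 151 - 2Q = 71
Q* = 40
Substitute into demand:
P* = 151 - 1*40 = 111

111


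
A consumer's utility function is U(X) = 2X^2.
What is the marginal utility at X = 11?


MU = dU/dX = 2*2*X^(2-1)
MU = 4*X^1
At X = 11:
MU = 4 * 11^1
MU = 4 * 11 = 44

44


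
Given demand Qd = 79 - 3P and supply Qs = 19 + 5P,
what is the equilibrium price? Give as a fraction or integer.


At equilibrium, Qd = Qs.
79 - 3P = 19 + 5P
79 - 19 = 3P + 5P
60 = 8P
P* = 60/8 = 15/2

15/2


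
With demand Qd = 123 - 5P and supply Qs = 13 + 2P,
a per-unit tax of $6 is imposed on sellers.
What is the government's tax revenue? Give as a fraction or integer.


With tax on sellers, new supply: Qs' = 13 + 2(P - 6)
= 1 + 2P
New equilibrium quantity:
Q_new = 251/7
Tax revenue = tax * Q_new = 6 * 251/7 = 1506/7

1506/7


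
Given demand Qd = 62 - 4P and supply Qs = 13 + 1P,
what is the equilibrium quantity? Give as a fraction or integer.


First find equilibrium price:
62 - 4P = 13 + 1P
P* = 49/5 = 49/5
Then substitute into demand:
Q* = 62 - 4 * 49/5 = 114/5

114/5


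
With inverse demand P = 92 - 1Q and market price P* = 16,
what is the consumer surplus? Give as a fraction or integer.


Maximum willingness to pay (at Q=0): P_max = 92
Quantity demanded at P* = 16:
Q* = (92 - 16)/1 = 76
CS = (1/2) * Q* * (P_max - P*)
CS = (1/2) * 76 * (92 - 16)
CS = (1/2) * 76 * 76 = 2888

2888


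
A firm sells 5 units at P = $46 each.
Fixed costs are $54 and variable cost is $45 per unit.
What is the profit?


Total Revenue = P * Q = 46 * 5 = $230
Total Cost = FC + VC*Q = 54 + 45*5 = $279
Profit = TR - TC = 230 - 279 = $-49

$-49


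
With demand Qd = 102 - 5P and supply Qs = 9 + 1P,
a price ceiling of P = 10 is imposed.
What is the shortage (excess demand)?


At P = 10:
Qd = 102 - 5*10 = 52
Qs = 9 + 1*10 = 19
Shortage = Qd - Qs = 52 - 19 = 33

33


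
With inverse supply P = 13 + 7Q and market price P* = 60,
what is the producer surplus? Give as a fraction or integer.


Minimum supply price (at Q=0): P_min = 13
Quantity supplied at P* = 60:
Q* = (60 - 13)/7 = 47/7
PS = (1/2) * Q* * (P* - P_min)
PS = (1/2) * 47/7 * (60 - 13)
PS = (1/2) * 47/7 * 47 = 2209/14

2209/14


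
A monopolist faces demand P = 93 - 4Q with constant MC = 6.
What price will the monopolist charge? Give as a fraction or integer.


MR = 93 - 8Q
Set MR = MC: 93 - 8Q = 6
Q* = 87/8
Substitute into demand:
P* = 93 - 4*87/8 = 99/2

99/2


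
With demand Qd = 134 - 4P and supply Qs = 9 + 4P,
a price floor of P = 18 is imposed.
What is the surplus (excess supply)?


At P = 18:
Qd = 134 - 4*18 = 62
Qs = 9 + 4*18 = 81
Surplus = Qs - Qd = 81 - 62 = 19

19


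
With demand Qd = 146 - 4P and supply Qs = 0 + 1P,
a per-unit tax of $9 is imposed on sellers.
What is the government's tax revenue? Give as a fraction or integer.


With tax on sellers, new supply: Qs' = 0 + 1(P - 9)
= 1P - 9
New equilibrium quantity:
Q_new = 22
Tax revenue = tax * Q_new = 9 * 22 = 198

198


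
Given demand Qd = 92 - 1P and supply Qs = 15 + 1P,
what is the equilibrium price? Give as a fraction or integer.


At equilibrium, Qd = Qs.
92 - 1P = 15 + 1P
92 - 15 = 1P + 1P
77 = 2P
P* = 77/2 = 77/2

77/2


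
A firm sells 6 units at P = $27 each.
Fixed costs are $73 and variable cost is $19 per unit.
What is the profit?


Total Revenue = P * Q = 27 * 6 = $162
Total Cost = FC + VC*Q = 73 + 19*6 = $187
Profit = TR - TC = 162 - 187 = $-25

$-25


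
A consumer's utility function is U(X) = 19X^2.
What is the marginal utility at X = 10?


MU = dU/dX = 19*2*X^(2-1)
MU = 38*X^1
At X = 10:
MU = 38 * 10^1
MU = 38 * 10 = 380

380


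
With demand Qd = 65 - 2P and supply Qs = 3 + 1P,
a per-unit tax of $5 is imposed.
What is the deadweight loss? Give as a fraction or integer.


Pre-tax equilibrium quantity: Q* = 71/3
Post-tax equilibrium quantity: Q_tax = 61/3
Reduction in quantity: Q* - Q_tax = 10/3
DWL = (1/2) * tax * (Q* - Q_tax)
DWL = (1/2) * 5 * 10/3 = 25/3

25/3


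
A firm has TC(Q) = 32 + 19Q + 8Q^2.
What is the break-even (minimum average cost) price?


AC(Q) = 32/Q + 19 + 8Q
To minimize: dAC/dQ = -32/Q^2 + 8 = 0
Q^2 = 32/8 = 4
Q* = 2
Min AC = 32/2 + 19 + 8*2
Min AC = 16 + 19 + 16 = 51

51


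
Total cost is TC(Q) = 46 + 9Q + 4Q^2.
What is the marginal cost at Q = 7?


MC = dTC/dQ = 9 + 2*4*Q
At Q = 7:
MC = 9 + 8*7
MC = 9 + 56 = 65

65


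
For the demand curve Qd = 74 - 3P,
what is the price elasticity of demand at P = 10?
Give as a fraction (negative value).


dQ/dP = -3
At P = 10: Q = 74 - 3*10 = 44
E = (dQ/dP)(P/Q) = (-3)(10/44) = -15/22

-15/22


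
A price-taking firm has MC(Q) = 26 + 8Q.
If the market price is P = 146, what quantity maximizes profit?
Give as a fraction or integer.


In perfect competition, profit is maximized where P = MC.
146 = 26 + 8Q
120 = 8Q
Q* = 120/8 = 15

15


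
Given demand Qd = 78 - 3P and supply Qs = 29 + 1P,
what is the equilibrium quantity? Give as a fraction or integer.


First find equilibrium price:
78 - 3P = 29 + 1P
P* = 49/4 = 49/4
Then substitute into demand:
Q* = 78 - 3 * 49/4 = 165/4

165/4


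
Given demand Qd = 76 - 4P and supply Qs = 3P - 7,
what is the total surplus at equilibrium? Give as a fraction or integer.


Find equilibrium: 76 - 4P = 3P - 7
76 + 7 = 7P
P* = 83/7 = 83/7
Q* = 3*83/7 - 7 = 200/7
Inverse demand: P = 19 - Q/4, so P_max = 19
Inverse supply: P = 7/3 + Q/3, so P_min = 7/3
CS = (1/2) * 200/7 * (19 - 83/7) = 5000/49
PS = (1/2) * 200/7 * (83/7 - 7/3) = 20000/147
TS = CS + PS = 5000/49 + 20000/147 = 5000/21

5000/21


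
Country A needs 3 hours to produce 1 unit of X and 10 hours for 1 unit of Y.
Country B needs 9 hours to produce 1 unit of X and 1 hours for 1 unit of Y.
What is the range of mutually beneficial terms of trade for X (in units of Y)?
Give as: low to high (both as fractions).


Opportunity cost of X for Country A = hours_X / hours_Y = 3/10 = 3/10 units of Y
Opportunity cost of X for Country B = hours_X / hours_Y = 9/1 = 9 units of Y
Terms of trade must be between the two opportunity costs.
Range: 3/10 to 9

3/10 to 9


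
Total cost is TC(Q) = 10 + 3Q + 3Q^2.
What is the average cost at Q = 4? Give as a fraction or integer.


TC(4) = 10 + 3*4 + 3*4^2
TC(4) = 10 + 12 + 48 = 70
AC = TC/Q = 70/4 = 35/2

35/2


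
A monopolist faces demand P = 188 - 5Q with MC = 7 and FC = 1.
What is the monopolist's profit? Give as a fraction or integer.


MR = MC: 188 - 10Q = 7
Q* = 181/10
P* = 188 - 5*181/10 = 195/2
Profit = (P* - MC)*Q* - FC
= (195/2 - 7)*181/10 - 1
= 181/2*181/10 - 1
= 32761/20 - 1 = 32741/20

32741/20


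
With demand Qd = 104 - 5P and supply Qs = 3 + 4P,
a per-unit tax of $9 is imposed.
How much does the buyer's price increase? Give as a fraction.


With a per-unit tax, the buyer's price increase depends on relative slopes.
Supply slope: d = 4, Demand slope: b = 5
Buyer's price increase = d * tax / (b + d)
= 4 * 9 / (5 + 4)
= 36 / 9 = 4

4


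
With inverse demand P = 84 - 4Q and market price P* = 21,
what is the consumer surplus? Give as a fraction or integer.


Maximum willingness to pay (at Q=0): P_max = 84
Quantity demanded at P* = 21:
Q* = (84 - 21)/4 = 63/4
CS = (1/2) * Q* * (P_max - P*)
CS = (1/2) * 63/4 * (84 - 21)
CS = (1/2) * 63/4 * 63 = 3969/8

3969/8


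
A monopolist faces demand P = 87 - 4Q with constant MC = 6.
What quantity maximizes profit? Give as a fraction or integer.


TR = P*Q = (87 - 4Q)Q = 87Q - 4Q^2
MR = dTR/dQ = 87 - 8Q
Set MR = MC:
87 - 8Q = 6
81 = 8Q
Q* = 81/8 = 81/8

81/8


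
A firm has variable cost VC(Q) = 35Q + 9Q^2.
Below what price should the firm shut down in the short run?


AVC(Q) = VC(Q)/Q = 35 + 9Q
AVC is increasing in Q, so minimum AVC is at Q -> 0+.
Min AVC = 35
The firm should shut down if P < 35.

35


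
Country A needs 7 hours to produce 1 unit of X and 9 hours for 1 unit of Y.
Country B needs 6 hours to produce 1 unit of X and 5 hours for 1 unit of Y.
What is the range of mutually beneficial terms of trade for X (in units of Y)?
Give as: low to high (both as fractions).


Opportunity cost of X for Country A = hours_X / hours_Y = 7/9 = 7/9 units of Y
Opportunity cost of X for Country B = hours_X / hours_Y = 6/5 = 6/5 units of Y
Terms of trade must be between the two opportunity costs.
Range: 7/9 to 6/5

7/9 to 6/5


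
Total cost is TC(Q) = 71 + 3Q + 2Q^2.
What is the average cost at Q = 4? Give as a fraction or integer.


TC(4) = 71 + 3*4 + 2*4^2
TC(4) = 71 + 12 + 32 = 115
AC = TC/Q = 115/4 = 115/4

115/4


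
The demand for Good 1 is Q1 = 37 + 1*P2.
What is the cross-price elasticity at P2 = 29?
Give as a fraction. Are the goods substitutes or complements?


dQ1/dP2 = 1
At P2 = 29: Q1 = 37 + 1*29 = 66
Exy = (dQ1/dP2)(P2/Q1) = 1 * 29 / 66 = 29/66
Since Exy > 0, the goods are substitutes.

29/66 (substitutes)


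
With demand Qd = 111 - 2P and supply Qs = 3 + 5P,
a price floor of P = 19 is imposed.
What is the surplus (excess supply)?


At P = 19:
Qd = 111 - 2*19 = 73
Qs = 3 + 5*19 = 98
Surplus = Qs - Qd = 98 - 73 = 25

25


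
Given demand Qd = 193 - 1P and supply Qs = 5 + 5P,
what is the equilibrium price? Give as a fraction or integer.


At equilibrium, Qd = Qs.
193 - 1P = 5 + 5P
193 - 5 = 1P + 5P
188 = 6P
P* = 188/6 = 94/3

94/3
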